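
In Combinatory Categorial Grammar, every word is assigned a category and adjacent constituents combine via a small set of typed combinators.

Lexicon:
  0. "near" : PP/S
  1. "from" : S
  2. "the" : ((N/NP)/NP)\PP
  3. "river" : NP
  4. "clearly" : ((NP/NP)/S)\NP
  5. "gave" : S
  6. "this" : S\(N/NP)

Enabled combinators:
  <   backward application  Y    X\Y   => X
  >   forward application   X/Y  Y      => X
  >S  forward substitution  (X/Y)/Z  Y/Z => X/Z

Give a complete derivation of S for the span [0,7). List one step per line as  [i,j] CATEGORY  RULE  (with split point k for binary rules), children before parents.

[0,1] PP/S  lex  "near"
[1,2] S  lex  "from"
[0,2] PP  >  k=1
[2,3] ((N/NP)/NP)\PP  lex  "the"
[0,3] (N/NP)/NP  <  k=2
[3,4] NP  lex  "river"
[4,5] ((NP/NP)/S)\NP  lex  "clearly"
[3,5] (NP/NP)/S  <  k=4
[5,6] S  lex  "gave"
[3,6] NP/NP  >  k=5
[0,6] N/NP  >S  k=3
[6,7] S\(N/NP)  lex  "this"
[0,7] S  <  k=6

[0,7] S   <
  [0,6] N/NP   >S
    [0,3] (N/NP)/NP   <
      [0,2] PP   >
        [0,1] "near" : PP/S
        [1,2] "from" : S
      [2,3] "the" : ((N/NP)/NP)\PP
    [3,6] NP/NP   >
      [3,5] (NP/NP)/S   <
        [3,4] "river" : NP
        [4,5] "clearly" : ((NP/NP)/S)\NP
      [5,6] "gave" : S
  [6,7] "this" : S\(N/NP)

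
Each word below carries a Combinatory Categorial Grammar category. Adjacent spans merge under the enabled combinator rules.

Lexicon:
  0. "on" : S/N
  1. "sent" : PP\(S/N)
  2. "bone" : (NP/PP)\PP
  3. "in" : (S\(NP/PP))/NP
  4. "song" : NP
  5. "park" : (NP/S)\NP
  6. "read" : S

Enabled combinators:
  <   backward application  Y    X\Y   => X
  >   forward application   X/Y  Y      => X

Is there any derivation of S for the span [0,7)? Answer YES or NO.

YES

[0,7] S   <
  [0,3] NP/PP   <
    [0,2] PP   <
      [0,1] "on" : S/N
      [1,2] "sent" : PP\(S/N)
    [2,3] "bone" : (NP/PP)\PP
  [3,7] S\(NP/PP)   >
    [3,4] "in" : (S\(NP/PP))/NP
    [4,7] NP   >
      [4,6] NP/S   <
        [4,5] "song" : NP
        [5,6] "park" : (NP/S)\NP
      [6,7] "read" : S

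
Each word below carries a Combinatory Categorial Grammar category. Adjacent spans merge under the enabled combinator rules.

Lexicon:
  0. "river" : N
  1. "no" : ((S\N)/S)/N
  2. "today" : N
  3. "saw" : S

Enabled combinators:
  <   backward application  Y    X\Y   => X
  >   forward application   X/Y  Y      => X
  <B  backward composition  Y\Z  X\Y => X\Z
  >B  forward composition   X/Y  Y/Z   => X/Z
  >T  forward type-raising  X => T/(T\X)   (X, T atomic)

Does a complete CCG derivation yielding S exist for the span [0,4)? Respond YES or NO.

YES

[0,4] S   <
  [0,1] "river" : N
  [1,4] S\N   >
    [1,3] (S\N)/S   >
      [1,2] "no" : ((S\N)/S)/N
      [2,3] "today" : N
    [3,4] "saw" : S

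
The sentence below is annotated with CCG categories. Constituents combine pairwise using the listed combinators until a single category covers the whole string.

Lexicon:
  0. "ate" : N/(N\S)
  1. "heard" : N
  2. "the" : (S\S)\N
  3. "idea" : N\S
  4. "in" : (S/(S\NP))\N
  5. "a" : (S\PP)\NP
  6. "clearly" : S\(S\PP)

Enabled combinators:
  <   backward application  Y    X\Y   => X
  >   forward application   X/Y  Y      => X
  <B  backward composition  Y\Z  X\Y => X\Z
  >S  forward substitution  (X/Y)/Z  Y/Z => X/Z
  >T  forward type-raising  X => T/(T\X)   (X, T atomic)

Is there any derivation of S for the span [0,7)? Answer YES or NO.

YES

[0,7] S   >
  [0,5] S/(S\NP)   <
    [0,4] N   >
      [0,1] "ate" : N/(N\S)
      [1,4] N\S   <B
        [1,3] S\S   <
          [1,2] "heard" : N
          [2,3] "the" : (S\S)\N
        [3,4] "idea" : N\S
    [4,5] "in" : (S/(S\NP))\N
  [5,7] S\NP   <B
    [5,6] "a" : (S\PP)\NP
    [6,7] "clearly" : S\(S\PP)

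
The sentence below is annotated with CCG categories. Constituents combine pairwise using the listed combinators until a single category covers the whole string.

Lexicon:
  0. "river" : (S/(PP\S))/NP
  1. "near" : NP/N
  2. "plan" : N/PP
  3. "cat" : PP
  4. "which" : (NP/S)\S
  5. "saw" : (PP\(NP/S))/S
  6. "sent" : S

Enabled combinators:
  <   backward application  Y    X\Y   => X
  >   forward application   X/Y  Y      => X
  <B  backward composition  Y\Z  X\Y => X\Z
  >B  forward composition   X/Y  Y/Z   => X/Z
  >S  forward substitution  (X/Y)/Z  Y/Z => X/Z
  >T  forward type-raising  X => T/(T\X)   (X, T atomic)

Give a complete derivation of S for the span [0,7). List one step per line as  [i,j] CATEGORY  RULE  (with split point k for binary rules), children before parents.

[0,1] (S/(PP\S))/NP  lex  "river"
[1,2] NP/N  lex  "near"
[2,3] N/PP  lex  "plan"
[3,4] PP  lex  "cat"
[2,4] N  >  k=3
[1,4] NP  >  k=2
[0,4] S/(PP\S)  >  k=1
[4,5] (NP/S)\S  lex  "which"
[5,6] (PP\(NP/S))/S  lex  "saw"
[6,7] S  lex  "sent"
[5,7] PP\(NP/S)  >  k=6
[4,7] PP\S  <B  k=5
[0,7] S  >  k=4

[0,7] S   >
  [0,4] S/(PP\S)   >
    [0,1] "river" : (S/(PP\S))/NP
    [1,4] NP   >
      [1,2] "near" : NP/N
      [2,4] N   >
        [2,3] "plan" : N/PP
        [3,4] "cat" : PP
  [4,7] PP\S   <B
    [4,5] "which" : (NP/S)\S
    [5,7] PP\(NP/S)   >
      [5,6] "saw" : (PP\(NP/S))/S
      [6,7] "sent" : S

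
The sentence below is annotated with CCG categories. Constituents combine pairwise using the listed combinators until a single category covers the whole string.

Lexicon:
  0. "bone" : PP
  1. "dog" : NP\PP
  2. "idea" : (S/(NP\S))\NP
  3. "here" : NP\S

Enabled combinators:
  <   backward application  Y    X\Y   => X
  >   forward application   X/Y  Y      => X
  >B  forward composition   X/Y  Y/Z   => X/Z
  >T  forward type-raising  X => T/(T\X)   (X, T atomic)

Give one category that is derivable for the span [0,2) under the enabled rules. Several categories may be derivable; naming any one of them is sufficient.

[0,4] S   >
  [0,3] S/(NP\S)   <
    [0,2] NP   <
      [0,1] "bone" : PP
      [1,2] "dog" : NP\PP
    [2,3] "idea" : (S/(NP\S))\NP
  [3,4] "here" : NP\S

NP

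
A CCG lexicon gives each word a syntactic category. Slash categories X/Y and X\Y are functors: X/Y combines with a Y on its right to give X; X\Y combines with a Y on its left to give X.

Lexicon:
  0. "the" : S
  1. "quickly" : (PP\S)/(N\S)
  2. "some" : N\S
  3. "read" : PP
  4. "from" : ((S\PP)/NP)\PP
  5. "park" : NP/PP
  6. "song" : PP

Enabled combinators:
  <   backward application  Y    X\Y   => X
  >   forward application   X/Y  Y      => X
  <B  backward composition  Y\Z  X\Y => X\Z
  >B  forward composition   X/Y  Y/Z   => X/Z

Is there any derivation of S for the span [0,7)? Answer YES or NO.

[0,7] S   <
  [0,3] PP   <
    [0,1] "the" : S
    [1,3] PP\S   >
      [1,2] "quickly" : (PP\S)/(N\S)
      [2,3] "some" : N\S
  [3,7] S\PP   >
    [3,5] (S\PP)/NP   <
      [3,4] "read" : PP
      [4,5] "from" : ((S\PP)/NP)\PP
    [5,7] NP   >
      [5,6] "park" : NP/PP
      [6,7] "song" : PP

YES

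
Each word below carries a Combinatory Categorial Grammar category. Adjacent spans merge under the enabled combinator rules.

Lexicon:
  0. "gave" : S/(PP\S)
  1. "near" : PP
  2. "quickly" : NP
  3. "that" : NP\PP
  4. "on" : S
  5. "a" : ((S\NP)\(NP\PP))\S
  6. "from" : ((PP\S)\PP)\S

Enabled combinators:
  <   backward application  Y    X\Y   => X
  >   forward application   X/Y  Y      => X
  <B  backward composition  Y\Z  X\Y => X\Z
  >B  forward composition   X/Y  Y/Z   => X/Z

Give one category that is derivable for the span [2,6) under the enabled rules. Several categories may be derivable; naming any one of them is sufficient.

[0,7] S   >
  [0,1] "gave" : S/(PP\S)
  [1,7] PP\S   <
    [1,2] "near" : PP
    [2,7] (PP\S)\PP   <
      [2,6] S   <
        [2,3] "quickly" : NP
        [3,6] S\NP   <
          [3,4] "that" : NP\PP
          [4,6] (S\NP)\(NP\PP)   <
            [4,5] "on" : S
            [5,6] "a" : ((S\NP)\(NP\PP))\S
      [6,7] "from" : ((PP\S)\PP)\S

S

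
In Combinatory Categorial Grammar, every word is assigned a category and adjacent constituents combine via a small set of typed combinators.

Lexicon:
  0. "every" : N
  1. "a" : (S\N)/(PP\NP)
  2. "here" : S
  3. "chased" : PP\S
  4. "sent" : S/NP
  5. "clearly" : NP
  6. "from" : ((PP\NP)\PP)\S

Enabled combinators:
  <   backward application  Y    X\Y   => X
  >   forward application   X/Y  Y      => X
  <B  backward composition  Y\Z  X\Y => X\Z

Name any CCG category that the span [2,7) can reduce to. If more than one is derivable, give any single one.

PP\NP

[0,7] S   <
  [0,1] "every" : N
  [1,7] S\N   >
    [1,2] "a" : (S\N)/(PP\NP)
    [2,7] PP\NP   <
      [2,4] PP   <
        [2,3] "here" : S
        [3,4] "chased" : PP\S
      [4,7] (PP\NP)\PP   <
        [4,6] S   >
          [4,5] "sent" : S/NP
          [5,6] "clearly" : NP
        [6,7] "from" : ((PP\NP)\PP)\S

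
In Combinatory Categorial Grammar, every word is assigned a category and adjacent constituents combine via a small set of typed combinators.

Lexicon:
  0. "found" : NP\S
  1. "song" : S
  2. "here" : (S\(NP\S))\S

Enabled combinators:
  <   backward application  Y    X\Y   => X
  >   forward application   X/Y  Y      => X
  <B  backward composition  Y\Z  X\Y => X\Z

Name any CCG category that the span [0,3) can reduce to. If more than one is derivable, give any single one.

[0,3] S   <
  [0,1] "found" : NP\S
  [1,3] S\(NP\S)   <
    [1,2] "song" : S
    [2,3] "here" : (S\(NP\S))\S

S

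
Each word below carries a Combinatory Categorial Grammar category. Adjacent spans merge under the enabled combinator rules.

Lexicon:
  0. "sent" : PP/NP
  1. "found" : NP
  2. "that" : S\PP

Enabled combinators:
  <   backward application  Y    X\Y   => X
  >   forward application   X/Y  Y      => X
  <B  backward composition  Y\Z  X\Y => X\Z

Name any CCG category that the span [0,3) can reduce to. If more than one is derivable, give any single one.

[0,3] S   <
  [0,2] PP   >
    [0,1] "sent" : PP/NP
    [1,2] "found" : NP
  [2,3] "that" : S\PP

S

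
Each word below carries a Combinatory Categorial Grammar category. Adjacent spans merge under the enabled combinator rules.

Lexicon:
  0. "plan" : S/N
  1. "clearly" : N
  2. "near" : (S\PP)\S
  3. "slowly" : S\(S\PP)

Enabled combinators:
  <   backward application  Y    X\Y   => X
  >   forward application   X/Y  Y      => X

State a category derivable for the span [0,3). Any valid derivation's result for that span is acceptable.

S\PP

[0,4] S   <
  [0,3] S\PP   <
    [0,2] S   >
      [0,1] "plan" : S/N
      [1,2] "clearly" : N
    [2,3] "near" : (S\PP)\S
  [3,4] "slowly" : S\(S\PP)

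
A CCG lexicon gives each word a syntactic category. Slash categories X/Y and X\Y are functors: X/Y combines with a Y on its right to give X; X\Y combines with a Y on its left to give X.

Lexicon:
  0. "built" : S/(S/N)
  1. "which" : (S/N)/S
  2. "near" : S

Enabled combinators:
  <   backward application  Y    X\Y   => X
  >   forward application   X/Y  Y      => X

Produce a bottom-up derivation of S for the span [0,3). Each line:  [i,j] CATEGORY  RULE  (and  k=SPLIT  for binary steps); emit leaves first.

[0,1] S/(S/N)  lex  "built"
[1,2] (S/N)/S  lex  "which"
[2,3] S  lex  "near"
[1,3] S/N  >  k=2
[0,3] S  >  k=1

[0,3] S   >
  [0,1] "built" : S/(S/N)
  [1,3] S/N   >
    [1,2] "which" : (S/N)/S
    [2,3] "near" : S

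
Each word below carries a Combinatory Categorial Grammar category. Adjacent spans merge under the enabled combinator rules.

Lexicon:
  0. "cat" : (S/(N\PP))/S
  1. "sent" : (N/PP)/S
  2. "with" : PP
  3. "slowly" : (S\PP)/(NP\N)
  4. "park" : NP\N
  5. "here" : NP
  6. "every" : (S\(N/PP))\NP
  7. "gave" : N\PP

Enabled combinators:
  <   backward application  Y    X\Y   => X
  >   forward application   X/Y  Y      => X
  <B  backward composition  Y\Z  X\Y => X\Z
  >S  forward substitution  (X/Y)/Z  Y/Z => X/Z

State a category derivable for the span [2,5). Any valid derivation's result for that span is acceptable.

S

[0,8] S   >
  [0,7] S/(N\PP)   >
    [0,1] "cat" : (S/(N\PP))/S
    [1,7] S   <
      [1,5] N/PP   >
        [1,2] "sent" : (N/PP)/S
        [2,5] S   <
          [2,3] "with" : PP
          [3,5] S\PP   >
            [3,4] "slowly" : (S\PP)/(NP\N)
            [4,5] "park" : NP\N
      [5,7] S\(N/PP)   <
        [5,6] "here" : NP
        [6,7] "every" : (S\(N/PP))\NP
  [7,8] "gave" : N\PP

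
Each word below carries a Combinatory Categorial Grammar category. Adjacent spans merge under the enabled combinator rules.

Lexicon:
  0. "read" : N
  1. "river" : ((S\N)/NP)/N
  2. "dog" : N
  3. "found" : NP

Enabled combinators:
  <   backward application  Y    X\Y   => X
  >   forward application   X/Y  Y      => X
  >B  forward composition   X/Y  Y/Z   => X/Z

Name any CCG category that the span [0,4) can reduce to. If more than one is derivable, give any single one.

[0,4] S   <
  [0,1] "read" : N
  [1,4] S\N   >
    [1,3] (S\N)/NP   >
      [1,2] "river" : ((S\N)/NP)/N
      [2,3] "dog" : N
    [3,4] "found" : NP

S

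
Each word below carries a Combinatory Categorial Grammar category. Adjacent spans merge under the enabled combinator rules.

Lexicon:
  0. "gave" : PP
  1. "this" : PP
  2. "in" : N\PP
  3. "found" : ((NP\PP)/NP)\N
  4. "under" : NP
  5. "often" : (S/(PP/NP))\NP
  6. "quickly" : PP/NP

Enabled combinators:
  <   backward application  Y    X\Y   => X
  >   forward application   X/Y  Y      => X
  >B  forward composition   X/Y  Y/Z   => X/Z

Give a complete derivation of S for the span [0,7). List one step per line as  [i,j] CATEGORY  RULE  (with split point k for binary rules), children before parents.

[0,7] S   >
  [0,6] S/(PP/NP)   <
    [0,5] NP   <
      [0,1] "gave" : PP
      [1,5] NP\PP   >
        [1,4] (NP\PP)/NP   <
          [1,3] N   <
            [1,2] "this" : PP
            [2,3] "in" : N\PP
          [3,4] "found" : ((NP\PP)/NP)\N
        [4,5] "under" : NP
    [5,6] "often" : (S/(PP/NP))\NP
  [6,7] "quickly" : PP/NP

[0,1] PP  lex  "gave"
[1,2] PP  lex  "this"
[2,3] N\PP  lex  "in"
[1,3] N  <  k=2
[3,4] ((NP\PP)/NP)\N  lex  "found"
[1,4] (NP\PP)/NP  <  k=3
[4,5] NP  lex  "under"
[1,5] NP\PP  >  k=4
[0,5] NP  <  k=1
[5,6] (S/(PP/NP))\NP  lex  "often"
[0,6] S/(PP/NP)  <  k=5
[6,7] PP/NP  lex  "quickly"
[0,7] S  >  k=6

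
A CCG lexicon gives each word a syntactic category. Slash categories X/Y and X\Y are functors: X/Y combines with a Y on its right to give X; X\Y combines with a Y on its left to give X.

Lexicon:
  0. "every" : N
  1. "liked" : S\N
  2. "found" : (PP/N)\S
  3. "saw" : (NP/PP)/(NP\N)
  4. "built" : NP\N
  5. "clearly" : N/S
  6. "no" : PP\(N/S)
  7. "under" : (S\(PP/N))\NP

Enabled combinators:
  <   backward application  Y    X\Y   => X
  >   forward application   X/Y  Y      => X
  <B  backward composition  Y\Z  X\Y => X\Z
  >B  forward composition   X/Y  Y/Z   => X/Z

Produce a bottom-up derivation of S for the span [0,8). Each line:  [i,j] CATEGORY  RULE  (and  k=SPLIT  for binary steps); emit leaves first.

[0,8] S   <
  [0,3] PP/N   <
    [0,2] S   <
      [0,1] "every" : N
      [1,2] "liked" : S\N
    [2,3] "found" : (PP/N)\S
  [3,8] S\(PP/N)   <
    [3,7] NP   >
      [3,5] NP/PP   >
        [3,4] "saw" : (NP/PP)/(NP\N)
        [4,5] "built" : NP\N
      [5,7] PP   <
        [5,6] "clearly" : N/S
        [6,7] "no" : PP\(N/S)
    [7,8] "under" : (S\(PP/N))\NP

[0,1] N  lex  "every"
[1,2] S\N  lex  "liked"
[0,2] S  <  k=1
[2,3] (PP/N)\S  lex  "found"
[0,3] PP/N  <  k=2
[3,4] (NP/PP)/(NP\N)  lex  "saw"
[4,5] NP\N  lex  "built"
[3,5] NP/PP  >  k=4
[5,6] N/S  lex  "clearly"
[6,7] PP\(N/S)  lex  "no"
[5,7] PP  <  k=6
[3,7] NP  >  k=5
[7,8] (S\(PP/N))\NP  lex  "under"
[3,8] S\(PP/N)  <  k=7
[0,8] S  <  k=3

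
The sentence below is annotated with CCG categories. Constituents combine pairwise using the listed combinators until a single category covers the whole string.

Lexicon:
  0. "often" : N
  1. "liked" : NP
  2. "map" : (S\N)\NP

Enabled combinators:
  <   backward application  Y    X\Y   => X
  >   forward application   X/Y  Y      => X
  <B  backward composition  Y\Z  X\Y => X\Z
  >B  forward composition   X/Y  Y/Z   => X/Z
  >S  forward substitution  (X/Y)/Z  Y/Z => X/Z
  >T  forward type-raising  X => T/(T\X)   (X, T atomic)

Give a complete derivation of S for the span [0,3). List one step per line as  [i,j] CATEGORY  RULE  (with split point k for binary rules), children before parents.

[0,1] N  lex  "often"
[1,2] NP  lex  "liked"
[2,3] (S\N)\NP  lex  "map"
[1,3] S\N  <  k=2
[0,3] S  <  k=1

[0,3] S   <
  [0,1] "often" : N
  [1,3] S\N   <
    [1,2] "liked" : NP
    [2,3] "map" : (S\N)\NP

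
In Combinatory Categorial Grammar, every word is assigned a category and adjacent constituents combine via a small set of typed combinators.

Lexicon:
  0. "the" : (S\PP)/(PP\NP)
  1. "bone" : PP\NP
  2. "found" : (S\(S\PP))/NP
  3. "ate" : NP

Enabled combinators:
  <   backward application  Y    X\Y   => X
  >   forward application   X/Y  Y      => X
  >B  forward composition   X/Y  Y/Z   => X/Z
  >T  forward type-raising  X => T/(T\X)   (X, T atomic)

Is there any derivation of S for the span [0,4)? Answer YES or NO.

YES

[0,4] S   <
  [0,2] S\PP   >
    [0,1] "the" : (S\PP)/(PP\NP)
    [1,2] "bone" : PP\NP
  [2,4] S\(S\PP)   >
    [2,3] "found" : (S\(S\PP))/NP
    [3,4] "ate" : NP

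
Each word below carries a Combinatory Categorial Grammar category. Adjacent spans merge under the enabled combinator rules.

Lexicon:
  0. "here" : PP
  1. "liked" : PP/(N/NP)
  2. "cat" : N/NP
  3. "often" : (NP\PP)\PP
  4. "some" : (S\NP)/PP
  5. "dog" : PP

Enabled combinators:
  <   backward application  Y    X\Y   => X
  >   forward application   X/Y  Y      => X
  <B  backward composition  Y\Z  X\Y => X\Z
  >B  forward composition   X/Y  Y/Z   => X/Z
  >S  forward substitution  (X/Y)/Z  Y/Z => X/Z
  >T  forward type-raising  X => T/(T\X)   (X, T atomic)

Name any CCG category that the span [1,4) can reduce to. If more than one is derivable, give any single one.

NP\PP

[0,6] S   <
  [0,4] NP   <
    [0,1] "here" : PP
    [1,4] NP\PP   <
      [1,3] PP   >
        [1,2] "liked" : PP/(N/NP)
        [2,3] "cat" : N/NP
      [3,4] "often" : (NP\PP)\PP
  [4,6] S\NP   >
    [4,5] "some" : (S\NP)/PP
    [5,6] "dog" : PP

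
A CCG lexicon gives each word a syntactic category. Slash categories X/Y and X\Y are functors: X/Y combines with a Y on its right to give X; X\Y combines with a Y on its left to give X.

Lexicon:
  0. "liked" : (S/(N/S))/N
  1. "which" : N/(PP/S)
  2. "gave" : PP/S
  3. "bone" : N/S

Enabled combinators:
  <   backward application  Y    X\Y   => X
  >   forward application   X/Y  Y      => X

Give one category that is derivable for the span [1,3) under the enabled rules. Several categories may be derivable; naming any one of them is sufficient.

N

[0,4] S   >
  [0,3] S/(N/S)   >
    [0,1] "liked" : (S/(N/S))/N
    [1,3] N   >
      [1,2] "which" : N/(PP/S)
      [2,3] "gave" : PP/S
  [3,4] "bone" : N/S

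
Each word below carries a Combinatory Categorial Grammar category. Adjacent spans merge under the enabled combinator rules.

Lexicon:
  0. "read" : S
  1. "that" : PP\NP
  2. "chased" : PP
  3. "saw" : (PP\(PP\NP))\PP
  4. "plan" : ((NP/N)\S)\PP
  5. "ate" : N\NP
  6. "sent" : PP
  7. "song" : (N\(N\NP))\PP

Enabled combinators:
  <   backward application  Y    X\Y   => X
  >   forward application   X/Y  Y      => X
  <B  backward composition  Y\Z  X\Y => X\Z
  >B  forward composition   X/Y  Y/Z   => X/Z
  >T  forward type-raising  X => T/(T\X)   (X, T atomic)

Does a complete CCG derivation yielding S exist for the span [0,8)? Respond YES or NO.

NO

S PP\NP PP (PP\(PP\NP))\PP ((NP/N)\S)\PP N\NP PP (N\(N\NP))\PP
CKY chart[0,8] = {N/(N\NP), NP, NP/(NP\NP), NP/(N\N), PP/(PP\NP), S/(S\NP)}; S ∉ chart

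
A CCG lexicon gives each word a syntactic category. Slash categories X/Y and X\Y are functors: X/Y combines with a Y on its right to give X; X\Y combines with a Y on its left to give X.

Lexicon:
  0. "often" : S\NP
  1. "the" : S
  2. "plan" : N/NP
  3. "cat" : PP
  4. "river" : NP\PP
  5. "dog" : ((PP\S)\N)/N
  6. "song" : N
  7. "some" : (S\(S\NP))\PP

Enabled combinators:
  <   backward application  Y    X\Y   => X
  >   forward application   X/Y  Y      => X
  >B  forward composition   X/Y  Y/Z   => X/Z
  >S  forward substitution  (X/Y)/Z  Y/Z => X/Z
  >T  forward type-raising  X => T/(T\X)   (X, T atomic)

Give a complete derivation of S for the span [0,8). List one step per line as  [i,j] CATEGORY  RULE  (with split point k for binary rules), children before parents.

[0,1] S\NP  lex  "often"
[1,2] S  lex  "the"
[2,3] N/NP  lex  "plan"
[3,4] PP  lex  "cat"
[4,5] NP\PP  lex  "river"
[3,5] NP  <  k=4
[2,5] N  >  k=3
[5,6] ((PP\S)\N)/N  lex  "dog"
[6,7] N  lex  "song"
[5,7] (PP\S)\N  >  k=6
[2,7] PP\S  <  k=5
[1,7] PP  <  k=2
[7,8] (S\(S\NP))\PP  lex  "some"
[1,8] S\(S\NP)  <  k=7
[0,8] S  <  k=1

[0,8] S   <
  [0,1] "often" : S\NP
  [1,8] S\(S\NP)   <
    [1,7] PP   <
      [1,2] "the" : S
      [2,7] PP\S   <
        [2,5] N   >
          [2,3] "plan" : N/NP
          [3,5] NP   <
            [3,4] "cat" : PP
            [4,5] "river" : NP\PP
        [5,7] (PP\S)\N   >
          [5,6] "dog" : ((PP\S)\N)/N
          [6,7] "song" : N
    [7,8] "some" : (S\(S\NP))\PP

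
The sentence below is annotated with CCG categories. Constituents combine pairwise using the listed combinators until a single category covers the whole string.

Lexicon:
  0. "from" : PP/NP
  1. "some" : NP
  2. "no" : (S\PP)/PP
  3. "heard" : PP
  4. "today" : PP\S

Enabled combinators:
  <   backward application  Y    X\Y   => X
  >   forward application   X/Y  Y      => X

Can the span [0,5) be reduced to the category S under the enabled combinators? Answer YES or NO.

PP/NP NP (S\PP)/PP PP PP\S
CKY chart[0,5] = {PP}; S ∉ chart

NO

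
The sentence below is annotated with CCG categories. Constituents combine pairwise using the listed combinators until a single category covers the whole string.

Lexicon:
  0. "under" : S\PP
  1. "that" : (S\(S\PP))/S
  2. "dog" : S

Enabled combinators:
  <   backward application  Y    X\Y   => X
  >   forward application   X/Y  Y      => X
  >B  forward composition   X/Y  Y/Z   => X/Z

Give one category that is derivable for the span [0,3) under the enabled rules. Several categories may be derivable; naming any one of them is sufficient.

[0,3] S   <
  [0,1] "under" : S\PP
  [1,3] S\(S\PP)   >
    [1,2] "that" : (S\(S\PP))/S
    [2,3] "dog" : S

S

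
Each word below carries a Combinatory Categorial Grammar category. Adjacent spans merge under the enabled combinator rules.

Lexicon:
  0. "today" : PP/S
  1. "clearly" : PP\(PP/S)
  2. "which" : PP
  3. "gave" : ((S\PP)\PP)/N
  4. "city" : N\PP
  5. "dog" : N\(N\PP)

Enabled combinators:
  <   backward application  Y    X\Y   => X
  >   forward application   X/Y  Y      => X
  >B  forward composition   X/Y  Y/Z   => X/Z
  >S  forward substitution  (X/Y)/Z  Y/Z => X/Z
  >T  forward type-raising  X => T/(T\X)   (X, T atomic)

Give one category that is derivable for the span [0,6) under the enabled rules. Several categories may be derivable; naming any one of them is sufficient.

S

[0,6] S   <
  [0,2] PP   <
    [0,1] "today" : PP/S
    [1,2] "clearly" : PP\(PP/S)
  [2,6] S\PP   <
    [2,3] "which" : PP
    [3,6] (S\PP)\PP   >
      [3,4] "gave" : ((S\PP)\PP)/N
      [4,6] N   <
        [4,5] "city" : N\PP
        [5,6] "dog" : N\(N\PP)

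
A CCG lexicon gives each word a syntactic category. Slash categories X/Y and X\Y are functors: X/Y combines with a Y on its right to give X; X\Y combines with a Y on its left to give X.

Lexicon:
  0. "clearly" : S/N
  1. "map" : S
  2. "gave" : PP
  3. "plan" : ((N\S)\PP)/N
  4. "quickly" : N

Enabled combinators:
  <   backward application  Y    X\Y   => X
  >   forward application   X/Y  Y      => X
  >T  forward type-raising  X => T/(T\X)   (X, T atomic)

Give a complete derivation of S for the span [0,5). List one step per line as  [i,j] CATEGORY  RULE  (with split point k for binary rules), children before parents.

[0,1] S/N  lex  "clearly"
[1,2] S  lex  "map"
[1,2] N/(N\S)  >T
[2,3] PP  lex  "gave"
[3,4] ((N\S)\PP)/N  lex  "plan"
[4,5] N  lex  "quickly"
[3,5] (N\S)\PP  >  k=4
[2,5] N\S  <  k=3
[1,5] N  >  k=2
[0,5] S  >  k=1

[0,5] S   >
  [0,1] "clearly" : S/N
  [1,5] N   >
    [1,2] N/(N\S)   >T
      [1,2] "map" : S
    [2,5] N\S   <
      [2,3] "gave" : PP
      [3,5] (N\S)\PP   >
        [3,4] "plan" : ((N\S)\PP)/N
        [4,5] "quickly" : N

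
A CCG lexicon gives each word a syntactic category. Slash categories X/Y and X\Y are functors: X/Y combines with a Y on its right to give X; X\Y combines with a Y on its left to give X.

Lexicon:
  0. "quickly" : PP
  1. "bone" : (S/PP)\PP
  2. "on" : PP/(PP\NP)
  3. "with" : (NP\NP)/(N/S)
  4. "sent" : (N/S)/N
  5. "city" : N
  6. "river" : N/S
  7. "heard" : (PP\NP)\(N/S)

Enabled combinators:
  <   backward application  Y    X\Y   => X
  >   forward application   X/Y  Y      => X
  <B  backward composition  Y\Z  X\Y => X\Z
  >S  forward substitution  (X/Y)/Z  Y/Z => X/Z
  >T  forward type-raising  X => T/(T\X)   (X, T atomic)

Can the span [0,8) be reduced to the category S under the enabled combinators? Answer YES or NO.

YES

[0,8] S   >
  [0,2] S/PP   <
    [0,1] "quickly" : PP
    [1,2] "bone" : (S/PP)\PP
  [2,8] PP   >
    [2,3] "on" : PP/(PP\NP)
    [3,8] PP\NP   <B
      [3,6] NP\NP   >
        [3,4] "with" : (NP\NP)/(N/S)
        [4,6] N/S   >
          [4,5] "sent" : (N/S)/N
          [5,6] "city" : N
      [6,8] PP\NP   <
        [6,7] "river" : N/S
        [7,8] "heard" : (PP\NP)\(N/S)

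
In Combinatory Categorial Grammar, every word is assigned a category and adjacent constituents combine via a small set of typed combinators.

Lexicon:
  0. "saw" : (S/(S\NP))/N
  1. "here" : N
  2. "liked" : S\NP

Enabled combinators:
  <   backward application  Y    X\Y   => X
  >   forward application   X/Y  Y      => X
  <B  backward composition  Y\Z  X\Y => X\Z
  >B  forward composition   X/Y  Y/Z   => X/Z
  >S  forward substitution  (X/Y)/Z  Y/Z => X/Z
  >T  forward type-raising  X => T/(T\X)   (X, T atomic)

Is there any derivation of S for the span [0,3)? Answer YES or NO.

[0,3] S   >
  [0,2] S/(S\NP)   >
    [0,1] "saw" : (S/(S\NP))/N
    [1,2] "here" : N
  [2,3] "liked" : S\NP

YES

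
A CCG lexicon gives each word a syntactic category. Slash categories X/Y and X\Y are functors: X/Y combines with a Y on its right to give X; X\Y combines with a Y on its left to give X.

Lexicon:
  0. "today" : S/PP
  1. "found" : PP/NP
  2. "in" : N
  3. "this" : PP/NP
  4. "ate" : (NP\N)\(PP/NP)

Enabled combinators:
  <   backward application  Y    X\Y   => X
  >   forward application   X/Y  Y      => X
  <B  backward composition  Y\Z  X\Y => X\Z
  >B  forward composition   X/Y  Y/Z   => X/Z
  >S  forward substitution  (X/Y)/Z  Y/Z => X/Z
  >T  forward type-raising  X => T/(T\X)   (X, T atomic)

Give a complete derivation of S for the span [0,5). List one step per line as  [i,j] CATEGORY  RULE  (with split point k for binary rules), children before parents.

[0,1] S/PP  lex  "today"
[1,2] PP/NP  lex  "found"
[2,3] N  lex  "in"
[3,4] PP/NP  lex  "this"
[4,5] (NP\N)\(PP/NP)  lex  "ate"
[3,5] NP\N  <  k=4
[2,5] NP  <  k=3
[1,5] PP  >  k=2
[0,5] S  >  k=1

[0,5] S   >
  [0,1] "today" : S/PP
  [1,5] PP   >
    [1,2] "found" : PP/NP
    [2,5] NP   <
      [2,3] "in" : N
      [3,5] NP\N   <
        [3,4] "this" : PP/NP
        [4,5] "ate" : (NP\N)\(PP/NP)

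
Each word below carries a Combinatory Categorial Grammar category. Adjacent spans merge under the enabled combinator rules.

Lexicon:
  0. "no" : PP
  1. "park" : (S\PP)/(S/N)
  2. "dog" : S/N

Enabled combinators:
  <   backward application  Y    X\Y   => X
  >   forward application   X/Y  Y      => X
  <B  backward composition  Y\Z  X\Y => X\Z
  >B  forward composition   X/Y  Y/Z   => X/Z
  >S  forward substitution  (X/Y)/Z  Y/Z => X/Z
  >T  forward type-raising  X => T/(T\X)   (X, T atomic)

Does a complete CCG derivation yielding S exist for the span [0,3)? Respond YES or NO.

YES

[0,3] S   <
  [0,1] "no" : PP
  [1,3] S\PP   >
    [1,2] "park" : (S\PP)/(S/N)
    [2,3] "dog" : S/N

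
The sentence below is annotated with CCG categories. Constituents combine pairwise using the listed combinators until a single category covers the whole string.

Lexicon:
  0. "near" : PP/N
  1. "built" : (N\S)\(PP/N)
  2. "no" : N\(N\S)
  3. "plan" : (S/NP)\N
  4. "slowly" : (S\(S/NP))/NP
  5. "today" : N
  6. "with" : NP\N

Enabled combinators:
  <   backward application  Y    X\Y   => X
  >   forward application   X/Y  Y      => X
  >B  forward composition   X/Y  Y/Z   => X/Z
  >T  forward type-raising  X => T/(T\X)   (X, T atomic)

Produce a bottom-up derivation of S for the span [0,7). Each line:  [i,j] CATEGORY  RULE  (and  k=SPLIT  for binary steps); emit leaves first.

[0,7] S   <
  [0,4] S/NP   <
    [0,3] N   <
      [0,2] N\S   <
        [0,1] "near" : PP/N
        [1,2] "built" : (N\S)\(PP/N)
      [2,3] "no" : N\(N\S)
    [3,4] "plan" : (S/NP)\N
  [4,7] S\(S/NP)   >
    [4,5] "slowly" : (S\(S/NP))/NP
    [5,7] NP   <
      [5,6] "today" : N
      [6,7] "with" : NP\N

[0,1] PP/N  lex  "near"
[1,2] (N\S)\(PP/N)  lex  "built"
[0,2] N\S  <  k=1
[2,3] N\(N\S)  lex  "no"
[0,3] N  <  k=2
[3,4] (S/NP)\N  lex  "plan"
[0,4] S/NP  <  k=3
[4,5] (S\(S/NP))/NP  lex  "slowly"
[5,6] N  lex  "today"
[6,7] NP\N  lex  "with"
[5,7] NP  <  k=6
[4,7] S\(S/NP)  >  k=5
[0,7] S  <  k=4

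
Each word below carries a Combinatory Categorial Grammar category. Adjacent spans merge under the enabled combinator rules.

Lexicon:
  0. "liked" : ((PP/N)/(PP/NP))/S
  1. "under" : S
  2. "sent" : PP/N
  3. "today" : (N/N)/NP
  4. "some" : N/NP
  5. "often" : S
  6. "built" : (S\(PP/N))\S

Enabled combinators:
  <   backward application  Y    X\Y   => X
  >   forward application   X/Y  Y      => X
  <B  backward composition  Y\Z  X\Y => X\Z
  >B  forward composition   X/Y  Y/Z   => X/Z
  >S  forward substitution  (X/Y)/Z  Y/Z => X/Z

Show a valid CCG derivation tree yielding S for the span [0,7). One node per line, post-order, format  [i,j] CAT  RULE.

[0,1] ((PP/N)/(PP/NP))/S  lex  "liked"
[1,2] S  lex  "under"
[0,2] (PP/N)/(PP/NP)  >  k=1
[2,3] PP/N  lex  "sent"
[3,4] (N/N)/NP  lex  "today"
[4,5] N/NP  lex  "some"
[3,5] N/NP  >S  k=4
[2,5] PP/NP  >B  k=3
[0,5] PP/N  >  k=2
[5,6] S  lex  "often"
[6,7] (S\(PP/N))\S  lex  "built"
[5,7] S\(PP/N)  <  k=6
[0,7] S  <  k=5

[0,7] S   <
  [0,5] PP/N   >
    [0,2] (PP/N)/(PP/NP)   >
      [0,1] "liked" : ((PP/N)/(PP/NP))/S
      [1,2] "under" : S
    [2,5] PP/NP   >B
      [2,3] "sent" : PP/N
      [3,5] N/NP   >S
        [3,4] "today" : (N/N)/NP
        [4,5] "some" : N/NP
  [5,7] S\(PP/N)   <
    [5,6] "often" : S
    [6,7] "built" : (S\(PP/N))\S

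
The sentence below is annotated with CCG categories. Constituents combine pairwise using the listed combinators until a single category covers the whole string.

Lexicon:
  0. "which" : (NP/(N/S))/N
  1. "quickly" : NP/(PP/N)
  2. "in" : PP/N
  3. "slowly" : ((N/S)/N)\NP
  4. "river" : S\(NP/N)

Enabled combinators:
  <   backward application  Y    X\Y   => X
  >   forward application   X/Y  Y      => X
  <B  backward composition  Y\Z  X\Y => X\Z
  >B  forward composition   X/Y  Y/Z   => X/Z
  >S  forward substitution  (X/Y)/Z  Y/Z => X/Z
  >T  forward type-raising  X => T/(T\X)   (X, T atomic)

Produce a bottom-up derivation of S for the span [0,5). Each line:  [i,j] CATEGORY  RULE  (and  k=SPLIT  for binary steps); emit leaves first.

[0,5] S   <
  [0,4] NP/N   >S
    [0,1] "which" : (NP/(N/S))/N
    [1,4] (N/S)/N   <
      [1,3] NP   >
        [1,2] "quickly" : NP/(PP/N)
        [2,3] "in" : PP/N
      [3,4] "slowly" : ((N/S)/N)\NP
  [4,5] "river" : S\(NP/N)

[0,1] (NP/(N/S))/N  lex  "which"
[1,2] NP/(PP/N)  lex  "quickly"
[2,3] PP/N  lex  "in"
[1,3] NP  >  k=2
[3,4] ((N/S)/N)\NP  lex  "slowly"
[1,4] (N/S)/N  <  k=3
[0,4] NP/N  >S  k=1
[4,5] S\(NP/N)  lex  "river"
[0,5] S  <  k=4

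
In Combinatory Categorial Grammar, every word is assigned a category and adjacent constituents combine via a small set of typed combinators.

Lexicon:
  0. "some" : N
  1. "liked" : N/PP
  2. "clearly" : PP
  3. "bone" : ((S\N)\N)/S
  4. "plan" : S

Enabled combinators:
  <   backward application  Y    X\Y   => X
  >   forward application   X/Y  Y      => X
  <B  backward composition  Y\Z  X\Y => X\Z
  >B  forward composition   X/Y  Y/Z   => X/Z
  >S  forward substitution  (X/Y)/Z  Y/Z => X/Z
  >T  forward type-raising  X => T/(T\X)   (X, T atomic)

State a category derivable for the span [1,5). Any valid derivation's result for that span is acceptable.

[0,5] S   >
  [0,1] S/(S\N)   >T
    [0,1] "some" : N
  [1,5] S\N   <
    [1,3] N   >
      [1,2] "liked" : N/PP
      [2,3] "clearly" : PP
    [3,5] (S\N)\N   >
      [3,4] "bone" : ((S\N)\N)/S
      [4,5] "plan" : S

S\N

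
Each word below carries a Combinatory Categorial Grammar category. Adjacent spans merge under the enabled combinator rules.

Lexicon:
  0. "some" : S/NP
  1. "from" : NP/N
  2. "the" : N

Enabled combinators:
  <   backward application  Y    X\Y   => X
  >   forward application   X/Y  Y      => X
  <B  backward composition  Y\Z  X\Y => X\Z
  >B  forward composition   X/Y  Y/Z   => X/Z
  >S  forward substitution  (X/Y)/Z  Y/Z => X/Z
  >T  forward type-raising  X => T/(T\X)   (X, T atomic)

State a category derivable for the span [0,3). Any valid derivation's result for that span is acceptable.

S

[0,3] S   >
  [0,1] "some" : S/NP
  [1,3] NP   >
    [1,2] "from" : NP/N
    [2,3] "the" : N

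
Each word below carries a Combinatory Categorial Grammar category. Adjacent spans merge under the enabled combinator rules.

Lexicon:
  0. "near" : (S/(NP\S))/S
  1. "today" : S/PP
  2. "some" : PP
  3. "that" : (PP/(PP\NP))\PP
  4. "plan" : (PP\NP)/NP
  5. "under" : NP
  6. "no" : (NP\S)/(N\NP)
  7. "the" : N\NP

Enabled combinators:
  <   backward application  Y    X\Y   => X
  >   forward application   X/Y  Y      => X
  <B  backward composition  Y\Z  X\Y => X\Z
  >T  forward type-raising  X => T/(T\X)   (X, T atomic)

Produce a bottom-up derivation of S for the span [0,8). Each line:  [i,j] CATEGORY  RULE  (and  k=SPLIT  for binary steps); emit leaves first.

[0,8] S   >
  [0,6] S/(NP\S)   >
    [0,1] "near" : (S/(NP\S))/S
    [1,6] S   >
      [1,2] "today" : S/PP
      [2,6] PP   >
        [2,4] PP/(PP\NP)   <
          [2,3] "some" : PP
          [3,4] "that" : (PP/(PP\NP))\PP
        [4,6] PP\NP   >
          [4,5] "plan" : (PP\NP)/NP
          [5,6] "under" : NP
  [6,8] NP\S   >
    [6,7] "no" : (NP\S)/(N\NP)
    [7,8] "the" : N\NP

[0,1] (S/(NP\S))/S  lex  "near"
[1,2] S/PP  lex  "today"
[2,3] PP  lex  "some"
[3,4] (PP/(PP\NP))\PP  lex  "that"
[2,4] PP/(PP\NP)  <  k=3
[4,5] (PP\NP)/NP  lex  "plan"
[5,6] NP  lex  "under"
[4,6] PP\NP  >  k=5
[2,6] PP  >  k=4
[1,6] S  >  k=2
[0,6] S/(NP\S)  >  k=1
[6,7] (NP\S)/(N\NP)  lex  "no"
[7,8] N\NP  lex  "the"
[6,8] NP\S  >  k=7
[0,8] S  >  k=6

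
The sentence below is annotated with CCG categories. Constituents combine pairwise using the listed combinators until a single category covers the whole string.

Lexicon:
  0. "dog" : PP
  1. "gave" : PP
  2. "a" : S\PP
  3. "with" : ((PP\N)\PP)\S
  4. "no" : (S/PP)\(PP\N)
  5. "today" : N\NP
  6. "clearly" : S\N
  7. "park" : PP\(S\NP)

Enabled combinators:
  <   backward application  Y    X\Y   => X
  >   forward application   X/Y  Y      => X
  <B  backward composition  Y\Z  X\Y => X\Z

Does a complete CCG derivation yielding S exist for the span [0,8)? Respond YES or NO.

YES

[0,8] S   >
  [0,5] S/PP   <
    [0,4] PP\N   <
      [0,1] "dog" : PP
      [1,4] (PP\N)\PP   <
        [1,3] S   <
          [1,2] "gave" : PP
          [2,3] "a" : S\PP
        [3,4] "with" : ((PP\N)\PP)\S
    [4,5] "no" : (S/PP)\(PP\N)
  [5,8] PP   <
    [5,7] S\NP   <B
      [5,6] "today" : N\NP
      [6,7] "clearly" : S\N
    [7,8] "park" : PP\(S\NP)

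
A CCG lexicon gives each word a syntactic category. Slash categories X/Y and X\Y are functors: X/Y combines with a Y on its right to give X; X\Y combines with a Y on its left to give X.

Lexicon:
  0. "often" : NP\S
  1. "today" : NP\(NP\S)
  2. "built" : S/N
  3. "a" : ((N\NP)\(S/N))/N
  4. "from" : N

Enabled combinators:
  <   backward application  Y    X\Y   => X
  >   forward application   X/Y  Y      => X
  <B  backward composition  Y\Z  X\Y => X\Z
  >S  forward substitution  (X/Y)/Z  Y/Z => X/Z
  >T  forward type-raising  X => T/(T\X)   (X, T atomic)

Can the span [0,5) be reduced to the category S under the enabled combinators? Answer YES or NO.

NP\S NP\(NP\S) S/N ((N\NP)\(S/N))/N N
CKY chart[0,5] = {N, N/(N\N), NP/(NP\N), PP/(PP\N), S/(S\N)}; S ∉ chart

NO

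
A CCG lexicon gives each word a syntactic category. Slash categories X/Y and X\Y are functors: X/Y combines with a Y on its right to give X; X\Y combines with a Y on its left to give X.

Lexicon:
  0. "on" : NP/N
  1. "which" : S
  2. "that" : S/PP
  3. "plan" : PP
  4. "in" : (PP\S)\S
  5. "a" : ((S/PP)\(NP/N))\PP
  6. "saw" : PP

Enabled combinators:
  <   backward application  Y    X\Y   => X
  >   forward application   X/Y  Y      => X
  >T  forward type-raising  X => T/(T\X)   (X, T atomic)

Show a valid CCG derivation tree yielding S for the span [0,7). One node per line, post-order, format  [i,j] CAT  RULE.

[0,7] S   >
  [0,6] S/PP   <
    [0,1] "on" : NP/N
    [1,6] (S/PP)\(NP/N)   <
      [1,5] PP   <
        [1,2] "which" : S
        [2,5] PP\S   <
          [2,4] S   >
            [2,3] "that" : S/PP
            [3,4] "plan" : PP
          [4,5] "in" : (PP\S)\S
      [5,6] "a" : ((S/PP)\(NP/N))\PP
  [6,7] "saw" : PP

[0,1] NP/N  lex  "on"
[1,2] S  lex  "which"
[2,3] S/PP  lex  "that"
[3,4] PP  lex  "plan"
[2,4] S  >  k=3
[4,5] (PP\S)\S  lex  "in"
[2,5] PP\S  <  k=4
[1,5] PP  <  k=2
[5,6] ((S/PP)\(NP/N))\PP  lex  "a"
[1,6] (S/PP)\(NP/N)  <  k=5
[0,6] S/PP  <  k=1
[6,7] PP  lex  "saw"
[0,7] S  >  k=6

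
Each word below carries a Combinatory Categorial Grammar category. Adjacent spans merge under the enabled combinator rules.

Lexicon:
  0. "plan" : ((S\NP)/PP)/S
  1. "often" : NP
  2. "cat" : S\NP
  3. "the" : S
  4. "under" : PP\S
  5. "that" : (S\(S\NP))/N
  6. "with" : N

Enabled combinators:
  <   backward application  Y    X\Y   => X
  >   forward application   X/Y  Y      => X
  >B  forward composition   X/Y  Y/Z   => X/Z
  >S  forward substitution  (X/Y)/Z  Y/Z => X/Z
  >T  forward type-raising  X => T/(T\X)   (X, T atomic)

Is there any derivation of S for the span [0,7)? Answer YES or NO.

YES

[0,7] S   <
  [0,5] S\NP   >
    [0,3] (S\NP)/PP   >
      [0,1] "plan" : ((S\NP)/PP)/S
      [1,3] S   <
        [1,2] "often" : NP
        [2,3] "cat" : S\NP
    [3,5] PP   >
      [3,4] PP/(PP\S)   >T
        [3,4] "the" : S
      [4,5] "under" : PP\S
  [5,7] S\(S\NP)   >
    [5,6] "that" : (S\(S\NP))/N
    [6,7] "with" : N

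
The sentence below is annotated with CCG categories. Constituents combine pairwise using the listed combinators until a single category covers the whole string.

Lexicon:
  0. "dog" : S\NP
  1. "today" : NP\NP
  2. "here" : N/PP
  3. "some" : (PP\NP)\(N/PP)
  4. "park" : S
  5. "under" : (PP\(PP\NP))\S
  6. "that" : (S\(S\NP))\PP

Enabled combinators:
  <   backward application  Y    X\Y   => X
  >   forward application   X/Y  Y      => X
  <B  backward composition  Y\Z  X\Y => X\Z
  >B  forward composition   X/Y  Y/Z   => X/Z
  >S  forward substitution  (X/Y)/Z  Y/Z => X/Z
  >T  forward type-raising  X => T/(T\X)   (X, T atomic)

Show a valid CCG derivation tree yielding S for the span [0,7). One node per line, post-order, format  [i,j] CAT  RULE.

[0,1] S\NP  lex  "dog"
[1,2] NP\NP  lex  "today"
[2,3] N/PP  lex  "here"
[3,4] (PP\NP)\(N/PP)  lex  "some"
[2,4] PP\NP  <  k=3
[1,4] PP\NP  <B  k=2
[4,5] S  lex  "park"
[5,6] (PP\(PP\NP))\S  lex  "under"
[4,6] PP\(PP\NP)  <  k=5
[1,6] PP  <  k=4
[6,7] (S\(S\NP))\PP  lex  "that"
[1,7] S\(S\NP)  <  k=6
[0,7] S  <  k=1

[0,7] S   <
  [0,1] "dog" : S\NP
  [1,7] S\(S\NP)   <
    [1,6] PP   <
      [1,4] PP\NP   <B
        [1,2] "today" : NP\NP
        [2,4] PP\NP   <
          [2,3] "here" : N/PP
          [3,4] "some" : (PP\NP)\(N/PP)
      [4,6] PP\(PP\NP)   <
        [4,5] "park" : S
        [5,6] "under" : (PP\(PP\NP))\S
    [6,7] "that" : (S\(S\NP))\PP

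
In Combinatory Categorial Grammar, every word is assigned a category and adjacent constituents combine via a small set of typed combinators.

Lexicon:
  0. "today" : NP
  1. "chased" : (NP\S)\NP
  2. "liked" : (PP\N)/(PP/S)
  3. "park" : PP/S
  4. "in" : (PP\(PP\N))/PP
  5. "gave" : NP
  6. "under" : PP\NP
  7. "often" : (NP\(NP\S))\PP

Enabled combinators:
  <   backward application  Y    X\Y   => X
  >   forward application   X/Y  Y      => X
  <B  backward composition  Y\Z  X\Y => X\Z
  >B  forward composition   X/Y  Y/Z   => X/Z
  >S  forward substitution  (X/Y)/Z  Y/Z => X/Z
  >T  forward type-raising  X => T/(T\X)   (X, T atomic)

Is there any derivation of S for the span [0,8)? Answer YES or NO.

NP (NP\S)\NP (PP\N)/(PP/S) PP/S (PP\(PP\N))/PP NP PP\NP (NP\(NP\S))\PP
CKY chart[0,8] = {N/(N\NP), NP, NP/(NP\NP), PP/(PP\NP), S/(S\NP)}; S ∉ chart

NO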